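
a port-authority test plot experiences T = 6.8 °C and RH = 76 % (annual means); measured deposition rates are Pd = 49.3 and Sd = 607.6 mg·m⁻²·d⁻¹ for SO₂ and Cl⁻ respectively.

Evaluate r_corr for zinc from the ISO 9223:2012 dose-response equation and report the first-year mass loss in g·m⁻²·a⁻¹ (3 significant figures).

r_corr = 30.7 g·m⁻²·a⁻¹

zinc: T≤10 °C ⇒ hinge +0.038·(6.8−10) = -0.1216
  SO₂ term: 0.0129·49.3^0.44·exp(0.046·76-0.1216) = 2.094
  Sd branch = 0.0175·Sd^0.57·e^(0.008·RH+0.085·T) = 2.212 μm/a
  sum: 2.094 + 2.212 → r_corr = 4.306 μm/a
Convert to mass loss: 4.306 μm/a × 7.14 g/cm³ = 30.74 g·m⁻²·a⁻¹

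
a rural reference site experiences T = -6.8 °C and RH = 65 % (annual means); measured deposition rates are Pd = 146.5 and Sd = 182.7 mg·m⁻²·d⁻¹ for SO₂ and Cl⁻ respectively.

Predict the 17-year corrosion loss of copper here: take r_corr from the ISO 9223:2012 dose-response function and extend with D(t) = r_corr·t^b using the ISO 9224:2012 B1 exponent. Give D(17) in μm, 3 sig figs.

D(17) = 2.77 μm

copper: temperature factor f = +0.126·(-16.8) = -2.1168
  sulphur-dioxide contribution → 0.108 μm/a
  chloride contribution → 0.3111 μm/a
  total first-year rate 0.4192 μm/a
Power-law: D(17) = r_corr · 17^0.667
  D(17) = 0.4192 × 17^0.667 = 0.4192 × 6.618 = 2.774 μm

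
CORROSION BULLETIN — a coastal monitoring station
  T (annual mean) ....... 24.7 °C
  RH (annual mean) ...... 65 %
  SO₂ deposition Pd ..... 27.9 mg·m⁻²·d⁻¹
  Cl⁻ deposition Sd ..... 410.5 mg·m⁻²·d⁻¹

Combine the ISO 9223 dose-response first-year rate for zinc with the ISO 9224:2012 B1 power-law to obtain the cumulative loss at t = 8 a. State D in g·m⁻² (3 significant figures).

zinc: temperature factor f = -0.071·(14.7) = -1.0437
  SO₂ term: 0.0129·27.9^0.44·exp(0.046·65-1.0437) = 0.3908
  Sd branch = 0.0175·Sd^0.57·e^(0.008·RH+0.085·T) = 7.418 μm/a
  sum: 0.3908 + 7.418 → r_corr = 7.808 μm/a
Power-law: D(8) = r_corr · 8^0.813
  D(8) = 7.808 × 8^0.813 = 7.808 × 5.423 = 42.34 μm
  Mass loss = 42.34 μm × 7.14 g/cm³ = 302.3 g·m⁻²

D(8) = 302 g·m⁻²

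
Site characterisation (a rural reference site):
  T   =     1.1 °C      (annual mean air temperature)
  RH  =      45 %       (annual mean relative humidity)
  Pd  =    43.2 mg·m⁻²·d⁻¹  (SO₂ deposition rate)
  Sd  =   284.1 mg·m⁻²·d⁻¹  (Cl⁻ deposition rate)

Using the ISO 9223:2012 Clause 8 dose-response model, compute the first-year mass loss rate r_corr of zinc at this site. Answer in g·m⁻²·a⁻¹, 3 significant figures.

r_corr = 7.65 g·m⁻²·a⁻¹

zinc: T≤10 °C ⇒ hinge +0.038·(1.1−10) = -0.3382
  Pd branch = 0.0129·Pd^0.44·e^(0.046·RH+f) = 0.3822 μm/a
  Sd branch = 0.0175·Sd^0.57·e^(0.008·RH+0.085·T) = 0.6894 μm/a
  r_corr = 0.3822 + 0.6894 = 1.072 μm/a
Convert to mass loss: 1.072 μm/a × 7.14 g/cm³ = 7.651 g·m⁻²·a⁻¹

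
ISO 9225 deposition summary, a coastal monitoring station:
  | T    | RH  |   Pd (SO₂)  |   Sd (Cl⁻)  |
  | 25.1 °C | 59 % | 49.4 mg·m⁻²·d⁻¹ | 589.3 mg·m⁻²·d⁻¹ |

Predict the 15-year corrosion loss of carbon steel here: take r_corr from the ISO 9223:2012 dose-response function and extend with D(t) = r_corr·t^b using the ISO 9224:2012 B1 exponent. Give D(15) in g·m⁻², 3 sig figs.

D(15) = 3.92e+03 g·m⁻²

carbon steel: f(T) = -0.054·(T−10) [T>10 °C] = -0.8154
  SO₂ term: 1.77·49.4^0.52·exp(0.02·59-0.8154) = 19.37
  Sd branch = 0.102·Sd^0.62·e^(0.033·RH+0.04·T) = 101.8 μm/a
  r_corr = 19.37 + 101.8 = 121.2 μm/a
Power-law: D(15) = r_corr · 15^0.523
  D(15) = 121.2 × 15^0.523 = 121.2 × 4.122 = 499.5 μm
  Mass loss = 499.5 μm × 7.85 g/cm³ = 3921 g·m⁻²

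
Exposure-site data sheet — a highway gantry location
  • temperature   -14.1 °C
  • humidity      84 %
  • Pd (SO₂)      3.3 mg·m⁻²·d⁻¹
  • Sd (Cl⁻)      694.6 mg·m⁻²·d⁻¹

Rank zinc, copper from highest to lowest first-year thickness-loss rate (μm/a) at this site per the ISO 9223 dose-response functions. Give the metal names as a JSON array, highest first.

["zinc", "copper"]

zinc: T≤10 °C ⇒ hinge +0.038·(-14.1−10) = -0.9158
  SO₂ term: 0.0129·3.3^0.44·exp(0.046·84-0.9158) = 0.416
  Cl⁻ term: 0.0175·694.6^0.57·exp(0.008·84+0.085·-14.1) = 0.4307
  sum: 0.416 + 0.4307 → r_corr = 0.8467 μm/a
copper: T≤10 °C ⇒ hinge +0.126·(-14.1−10) = -3.0366
  Pd branch = 0.0053·Pd^0.26·e^(0.059·RH+f) = 0.04928 μm/a
  Sd branch = 0.01025·Sd^0.27·e^(0.036·RH+0.049·T) = 0.6184 μm/a
  r_corr = 0.04928 + 0.6184 = 0.6676 μm/a
Ordering by μm/a: zinc (0.847) > copper (0.668)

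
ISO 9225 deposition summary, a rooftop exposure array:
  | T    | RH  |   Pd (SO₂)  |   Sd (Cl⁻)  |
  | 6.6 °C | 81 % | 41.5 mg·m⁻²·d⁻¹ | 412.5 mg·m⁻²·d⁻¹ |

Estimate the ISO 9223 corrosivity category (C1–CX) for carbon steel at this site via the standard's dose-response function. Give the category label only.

C5

carbon steel: temperature factor f = +0.150·(-3.4) = -0.5100
  Pd branch = 1.77·Pd^0.52·e^(0.02·RH+f) = 37.28 μm/a
  Sd branch = 0.102·Sd^0.62·e^(0.033·RH+0.04·T) = 80.48 μm/a
  r_corr = 37.28 + 80.48 = 117.8 μm/a
118 μm/a falls in (80, 200] for carbon steel → category C5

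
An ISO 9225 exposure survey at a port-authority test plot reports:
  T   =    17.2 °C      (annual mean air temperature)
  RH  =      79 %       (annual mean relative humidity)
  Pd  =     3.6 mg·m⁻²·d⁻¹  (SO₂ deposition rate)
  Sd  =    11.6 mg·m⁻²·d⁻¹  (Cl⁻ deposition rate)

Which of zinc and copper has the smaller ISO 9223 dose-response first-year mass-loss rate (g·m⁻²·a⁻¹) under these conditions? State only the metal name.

zinc

zinc: temperature factor f = -0.071·(7.2) = -0.5112
  SO₂ term: 0.0129·3.6^0.44·exp(0.046·79-0.5112) = 0.5147
  Cl⁻ term: 0.0175·11.6^0.57·exp(0.008·79+0.085·17.2) = 0.5744
  r_corr = 0.5147 + 0.5744 = 1.089 μm/a
  mass loss = 1.089 μm/a × 7.14 g/cm³ = 7.776 g·m⁻²·a⁻¹
copper: temperature factor f = -0.080·(7.2) = -0.5760
  SO₂ term: 0.0053·3.6^0.26·exp(0.059·79-0.5760) = 0.4395
  Sd branch = 0.01025·Sd^0.27·e^(0.036·RH+0.049·T) = 0.793 μm/a
  sum: 0.4395 + 0.793 → r_corr = 1.233 μm/a
  mass loss = 1.233 μm/a × 8.96 g/cm³ = 11.04 g·m⁻²·a⁻¹
Ordering by g·m⁻²·a⁻¹: copper (11) > zinc (7.78)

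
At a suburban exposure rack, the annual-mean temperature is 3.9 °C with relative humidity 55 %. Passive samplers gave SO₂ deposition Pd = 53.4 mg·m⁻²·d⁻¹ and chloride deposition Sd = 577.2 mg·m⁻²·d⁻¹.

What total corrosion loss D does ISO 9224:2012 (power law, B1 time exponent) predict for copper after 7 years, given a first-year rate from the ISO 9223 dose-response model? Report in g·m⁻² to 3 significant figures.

copper: f(T) = +0.126·(T−10) [T≤10 °C] = -0.7686
  SO₂ term: 0.0053·53.4^0.26·exp(0.059·55-0.7686) = 0.1774
  Cl⁻ term: 0.01025·577.2^0.27·exp(0.036·55+0.049·3.9) = 0.5002
  sum: 0.1774 + 0.5002 → r_corr = 0.6776 μm/a
Long-term exponent b (ISO 9224 Table 2, B1) = 0.667
  D(7) = 0.6776 × 7^0.667 = 0.6776 × 3.662 = 2.481 μm
  Mass loss = 2.481 μm × 8.96 g/cm³ = 22.23 g·m⁻²

D(7) = 22.2 g·m⁻²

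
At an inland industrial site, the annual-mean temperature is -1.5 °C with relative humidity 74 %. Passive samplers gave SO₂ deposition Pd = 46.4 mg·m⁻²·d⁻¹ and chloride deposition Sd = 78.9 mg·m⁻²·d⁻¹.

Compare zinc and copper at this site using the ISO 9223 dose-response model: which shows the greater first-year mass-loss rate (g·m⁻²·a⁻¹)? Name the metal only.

zinc: temperature factor f = +0.038·(-11.5) = -0.4370
  Pd branch = 0.0129·Pd^0.44·e^(0.046·RH+f) = 1.356 μm/a
  Sd branch = 0.0175·Sd^0.57·e^(0.008·RH+0.085·T) = 0.3358 μm/a
  r_corr = 1.356 + 0.3358 = 1.692 μm/a
  mass loss = 1.692 μm/a × 7.14 g/cm³ = 12.08 g·m⁻²·a⁻¹
copper: temperature factor f = +0.126·(-11.5) = -1.4490
  SO₂ term: 0.0053·46.4^0.26·exp(0.059·74-1.4490) = 0.2657
  Cl⁻ term: 0.01025·78.9^0.27·exp(0.036·74+0.049·-1.5) = 0.4446
  r_corr = 0.2657 + 0.4446 = 0.7103 μm/a
  mass loss = 0.7103 μm/a × 8.96 g/cm³ = 6.364 g·m⁻²·a⁻¹
Ordering by g·m⁻²·a⁻¹: zinc (12.1) > copper (6.36)

zinc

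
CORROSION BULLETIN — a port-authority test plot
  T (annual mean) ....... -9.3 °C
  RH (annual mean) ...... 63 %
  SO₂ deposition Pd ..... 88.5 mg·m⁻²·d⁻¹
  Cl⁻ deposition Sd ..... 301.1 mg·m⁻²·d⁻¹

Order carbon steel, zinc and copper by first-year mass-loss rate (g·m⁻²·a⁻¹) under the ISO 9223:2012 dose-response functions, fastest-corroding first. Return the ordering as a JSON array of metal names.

["carbon steel", "zinc", "copper"]

carbon steel: temperature factor f = +0.150·(-19.3) = -2.8950
  SO₂ term: 1.77·88.5^0.52·exp(0.02·63-2.8950) = 3.551
  Sd branch = 0.102·Sd^0.62·e^(0.033·RH+0.04·T) = 19.35 μm/a
  sum: 3.551 + 19.35 → r_corr = 22.9 μm/a
  mass loss = 22.9 μm/a × 7.85 g/cm³ = 179.8 g·m⁻²·a⁻¹
zinc: temperature factor f = +0.038·(-19.3) = -0.7334
  Pd branch = 0.0129·Pd^0.44·e^(0.046·RH+f) = 0.8078 μm/a
  Sd branch = 0.0175·Sd^0.57·e^(0.008·RH+0.085·T) = 0.34 μm/a
  r_corr = 0.8078 + 0.34 = 1.148 μm/a
  mass loss = 1.148 μm/a × 7.14 g/cm³ = 8.195 g·m⁻²·a⁻¹
copper: T≤10 °C ⇒ hinge +0.126·(-9.3−10) = -2.4318
  Pd branch = 0.0053·Pd^0.26·e^(0.059·RH+f) = 0.06147 μm/a
  Cl⁻ term: 0.01025·301.1^0.27·exp(0.036·63+0.049·-9.3) = 0.2931
  r_corr = 0.06147 + 0.2931 = 0.3546 μm/a
  mass loss = 0.3546 μm/a × 8.96 g/cm³ = 3.177 g·m⁻²·a⁻¹
Ordering by g·m⁻²·a⁻¹: carbon steel (180) > zinc (8.2) > copper (3.18)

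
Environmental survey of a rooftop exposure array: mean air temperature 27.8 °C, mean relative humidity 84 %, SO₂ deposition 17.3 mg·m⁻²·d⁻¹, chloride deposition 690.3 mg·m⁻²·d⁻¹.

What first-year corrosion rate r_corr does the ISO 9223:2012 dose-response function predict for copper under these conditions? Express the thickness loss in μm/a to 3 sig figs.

r_corr = 5.19 μm/a

copper: temperature factor f = -0.080·(17.8) = -1.4240
  SO₂ term: 0.0053·17.3^0.26·exp(0.059·84-1.4240) = 0.3803
  Cl⁻ term: 0.01025·690.3^0.27·exp(0.036·84+0.049·27.8) = 4.81
  sum: 0.3803 + 4.81 → r_corr = 5.191 μm/a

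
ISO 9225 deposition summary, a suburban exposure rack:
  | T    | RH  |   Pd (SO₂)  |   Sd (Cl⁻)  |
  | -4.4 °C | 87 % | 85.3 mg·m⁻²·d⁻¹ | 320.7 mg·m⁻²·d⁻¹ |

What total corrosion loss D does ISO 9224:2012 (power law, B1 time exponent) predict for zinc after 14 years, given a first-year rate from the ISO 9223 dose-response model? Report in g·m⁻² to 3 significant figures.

D(14) = 216 g·m⁻²

zinc: temperature factor f = +0.038·(-14.4) = -0.5472
  sulphur-dioxide contribution → 2.888 μm/a
  chloride contribution → 0.6477 μm/a
  ⇒ r_corr(zinc) = 3.536 μm/a
Long-term exponent b (ISO 9224 Table 2, B1) = 0.813
  D(14) = 3.536 × 14^0.813 = 3.536 × 8.547 = 30.22 μm
  Mass loss = 30.22 μm × 7.14 g/cm³ = 215.8 g·m⁻²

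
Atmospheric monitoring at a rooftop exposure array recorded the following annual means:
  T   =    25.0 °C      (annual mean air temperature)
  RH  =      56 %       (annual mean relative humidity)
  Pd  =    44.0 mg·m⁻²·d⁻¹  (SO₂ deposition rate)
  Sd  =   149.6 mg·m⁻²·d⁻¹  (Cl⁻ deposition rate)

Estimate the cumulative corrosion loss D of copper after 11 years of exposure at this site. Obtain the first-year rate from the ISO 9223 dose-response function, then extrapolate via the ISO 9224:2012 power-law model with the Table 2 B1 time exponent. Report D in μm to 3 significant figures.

copper: f(T) = -0.080·(T−10) [T>10 °C] = -1.2000
  sulphur-dioxide contribution → 0.1162 μm/a
  chloride contribution → 1.013 μm/a
  total first-year rate 1.129 μm/a
Long-term exponent b (ISO 9224 Table 2, B1) = 0.667
  D(11) = 1.129 × 11^0.667 = 1.129 × 4.95 = 5.589 μm

D(11) = 5.59 μm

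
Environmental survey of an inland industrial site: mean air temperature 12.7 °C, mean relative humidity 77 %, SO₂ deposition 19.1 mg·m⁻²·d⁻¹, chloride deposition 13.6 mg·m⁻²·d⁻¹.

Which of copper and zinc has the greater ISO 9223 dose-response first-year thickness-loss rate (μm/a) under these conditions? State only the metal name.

zinc

copper: temperature factor f = -0.080·(2.7) = -0.2160
  Pd branch = 0.0053·Pd^0.26·e^(0.059·RH+f) = 0.864 μm/a
  Sd branch = 0.01025·Sd^0.27·e^(0.036·RH+0.049·T) = 0.6179 μm/a
  sum: 0.864 + 0.6179 → r_corr = 1.482 μm/a
zinc: f(T) = -0.071·(T−10) [T>10 °C] = -0.1917
  SO₂ term: 0.0129·19.1^0.44·exp(0.046·77-0.1917) = 1.347
  Sd branch = 0.0175·Sd^0.57·e^(0.008·RH+0.085·T) = 0.4222 μm/a
  sum: 1.347 + 0.4222 → r_corr = 1.769 μm/a
Ordering by μm/a: zinc (1.77) > copper (1.48)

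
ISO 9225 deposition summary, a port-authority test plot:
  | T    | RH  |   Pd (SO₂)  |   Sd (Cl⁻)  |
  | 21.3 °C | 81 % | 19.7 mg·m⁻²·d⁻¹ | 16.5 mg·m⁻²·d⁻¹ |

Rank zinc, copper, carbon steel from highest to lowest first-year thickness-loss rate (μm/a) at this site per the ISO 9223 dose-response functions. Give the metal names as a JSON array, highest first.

["carbon steel", "zinc", "copper"]

zinc: temperature factor f = -0.071·(11.3) = -0.8023
  SO₂ term: 0.0129·19.7^0.44·exp(0.046·81-0.8023) = 0.891
  Cl⁻ term: 0.0175·16.5^0.57·exp(0.008·81+0.085·21.3) = 1.011
  r_corr = 0.891 + 1.011 = 1.902 μm/a
copper: T>10 °C ⇒ hinge -0.080·(21.3−10) = -0.9040
  Pd branch = 0.0053·Pd^0.26·e^(0.059·RH+f) = 0.5543 μm/a
  Sd branch = 0.01025·Sd^0.27·e^(0.036·RH+0.049·T) = 1.146 μm/a
  sum: 0.5543 + 1.146 → r_corr = 1.7 μm/a
carbon steel: temperature factor f = -0.054·(11.3) = -0.6102
  Pd branch = 1.77·Pd^0.52·e^(0.02·RH+f) = 22.89 μm/a
  Cl⁻ term: 0.102·16.5^0.62·exp(0.033·81+0.04·21.3) = 19.69
  r_corr = 22.89 + 19.69 = 42.58 μm/a
Ordering by μm/a: carbon steel (42.6) > zinc (1.9) > copper (1.7)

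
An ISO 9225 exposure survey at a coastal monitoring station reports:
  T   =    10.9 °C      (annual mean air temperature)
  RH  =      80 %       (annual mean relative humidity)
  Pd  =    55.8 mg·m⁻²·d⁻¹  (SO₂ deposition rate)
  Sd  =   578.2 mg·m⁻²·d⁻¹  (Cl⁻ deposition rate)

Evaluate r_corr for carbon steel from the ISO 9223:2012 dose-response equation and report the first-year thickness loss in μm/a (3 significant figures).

r_corr = 182 μm/a

carbon steel: f(T) = -0.054·(T−10) [T>10 °C] = -0.0486
  Pd branch = 1.77·Pd^0.52·e^(0.02·RH+f) = 67.61 μm/a
  Sd branch = 0.102·Sd^0.62·e^(0.033·RH+0.04·T) = 114 μm/a
  sum: 67.61 + 114 → r_corr = 181.6 μm/a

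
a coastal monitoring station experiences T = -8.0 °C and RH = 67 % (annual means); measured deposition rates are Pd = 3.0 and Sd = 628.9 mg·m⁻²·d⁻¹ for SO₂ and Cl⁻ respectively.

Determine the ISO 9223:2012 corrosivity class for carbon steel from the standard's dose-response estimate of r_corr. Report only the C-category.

carbon steel: f(T) = +0.150·(T−10) [T≤10 °C] = -2.7000
  SO₂ term: 1.77·3.0^0.52·exp(0.02·67-2.7000) = 0.8043
  Sd branch = 0.102·Sd^0.62·e^(0.033·RH+0.04·T) = 36.73 μm/a
  sum: 0.8043 + 36.73 → r_corr = 37.53 μm/a
37.5 μm/a falls in (25, 50] for carbon steel → category C3

C3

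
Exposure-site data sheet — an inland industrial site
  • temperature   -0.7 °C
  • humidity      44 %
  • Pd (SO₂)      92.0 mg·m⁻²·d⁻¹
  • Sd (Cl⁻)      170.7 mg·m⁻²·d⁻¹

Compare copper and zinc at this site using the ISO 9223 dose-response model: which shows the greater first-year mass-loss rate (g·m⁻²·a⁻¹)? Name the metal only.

copper: f(T) = +0.126·(T−10) [T≤10 °C] = -1.3482
  sulphur-dioxide contribution → 0.05981 μm/a
  chloride contribution → 0.1934 μm/a
  ⇒ r_corr(copper) = 0.2532 μm/a
  mass loss = 0.2532 μm/a × 8.96 g/cm³ = 2.269 g·m⁻²·a⁻¹
zinc: temperature factor f = +0.038·(-10.7) = -0.4066
  sulphur-dioxide contribution → 0.4754 μm/a
  chloride contribution → 0.439 μm/a
  ⇒ r_corr(zinc) = 0.9144 μm/a
  mass loss = 0.9144 μm/a × 7.14 g/cm³ = 6.529 g·m⁻²·a⁻¹
Ordering by g·m⁻²·a⁻¹: zinc (6.53) > copper (2.27)

zinc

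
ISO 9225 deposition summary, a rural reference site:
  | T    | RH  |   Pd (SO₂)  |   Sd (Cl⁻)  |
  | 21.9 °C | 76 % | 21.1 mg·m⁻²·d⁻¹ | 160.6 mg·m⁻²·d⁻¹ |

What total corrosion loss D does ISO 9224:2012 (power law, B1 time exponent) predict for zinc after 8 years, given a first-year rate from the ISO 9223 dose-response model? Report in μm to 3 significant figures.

zinc: f(T) = -0.071·(T−10) [T>10 °C] = -0.8449
  SO₂ term: 0.0129·21.1^0.44·exp(0.046·76-0.8449) = 0.6992
  Cl⁻ term: 0.0175·160.6^0.57·exp(0.008·76+0.085·21.9) = 3.739
  r_corr = 0.6992 + 3.739 = 4.439 μm/a
Long-term exponent b (ISO 9224 Table 2, B1) = 0.813
  D(8) = 4.439 × 8^0.813 = 4.439 × 5.423 = 24.07 μm

D(8) = 24.1 μm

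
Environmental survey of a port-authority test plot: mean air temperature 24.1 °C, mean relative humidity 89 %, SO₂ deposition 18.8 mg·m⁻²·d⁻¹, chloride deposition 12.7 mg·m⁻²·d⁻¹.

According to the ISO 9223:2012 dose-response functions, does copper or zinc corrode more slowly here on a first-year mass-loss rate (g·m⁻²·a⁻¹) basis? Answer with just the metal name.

zinc

copper: f(T) = -0.080·(T−10) [T>10 °C] = -1.1280
  Pd branch = 0.0053·Pd^0.26·e^(0.059·RH+f) = 0.7017 μm/a
  Cl⁻ term: 0.01025·12.7^0.27·exp(0.036·89+0.049·24.1) = 1.633
  r_corr = 0.7017 + 1.633 = 2.335 μm/a
  mass loss = 2.335 μm/a × 8.96 g/cm³ = 20.92 g·m⁻²·a⁻¹
zinc: f(T) = -0.071·(T−10) [T>10 °C] = -1.0011
  SO₂ term: 0.0129·18.8^0.44·exp(0.046·89-1.0011) = 1.034
  Cl⁻ term: 0.0175·12.7^0.57·exp(0.008·89+0.085·24.1) = 1.178
  r_corr = 1.034 + 1.178 = 2.212 μm/a
  mass loss = 2.212 μm/a × 7.14 g/cm³ = 15.79 g·m⁻²·a⁻¹
Ordering by g·m⁻²·a⁻¹: copper (20.9) > zinc (15.8)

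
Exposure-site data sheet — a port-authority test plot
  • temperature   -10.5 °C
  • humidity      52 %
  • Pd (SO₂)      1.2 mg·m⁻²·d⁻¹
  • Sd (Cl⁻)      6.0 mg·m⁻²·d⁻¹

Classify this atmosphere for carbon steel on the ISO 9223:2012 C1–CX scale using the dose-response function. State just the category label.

carbon steel: temperature factor f = +0.150·(-20.5) = -3.0750
  sulphur-dioxide contribution → 0.2543 μm/a
  chloride contribution → 1.132 μm/a
  total first-year rate 1.386 μm/a
ISO 9223 Table 2 (carbon steel): 1.3 < 1.39 ≤ 25 μm/a ⇒ C2

C2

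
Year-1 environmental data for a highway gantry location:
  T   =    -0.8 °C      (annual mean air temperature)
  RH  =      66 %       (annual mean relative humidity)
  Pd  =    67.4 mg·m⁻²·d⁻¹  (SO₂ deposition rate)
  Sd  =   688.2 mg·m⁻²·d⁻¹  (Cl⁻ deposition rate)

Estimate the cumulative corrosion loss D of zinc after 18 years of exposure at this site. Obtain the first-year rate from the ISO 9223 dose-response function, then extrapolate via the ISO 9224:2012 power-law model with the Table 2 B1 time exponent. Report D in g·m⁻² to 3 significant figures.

zinc: temperature factor f = +0.038·(-10.8) = -0.4104
  SO₂ term: 0.0129·67.4^0.44·exp(0.046·66-0.4104) = 1.136
  Sd branch = 0.0175·Sd^0.57·e^(0.008·RH+0.085·T) = 1.149 μm/a
  r_corr = 1.136 + 1.149 = 2.285 μm/a
Long-term exponent b (ISO 9224 Table 2, B1) = 0.813
  D(18) = 2.285 × 18^0.813 = 2.285 × 10.48 = 23.96 μm
  Mass loss = 23.96 μm × 7.14 g/cm³ = 171.1 g·m⁻²

D(18) = 171 g·m⁻²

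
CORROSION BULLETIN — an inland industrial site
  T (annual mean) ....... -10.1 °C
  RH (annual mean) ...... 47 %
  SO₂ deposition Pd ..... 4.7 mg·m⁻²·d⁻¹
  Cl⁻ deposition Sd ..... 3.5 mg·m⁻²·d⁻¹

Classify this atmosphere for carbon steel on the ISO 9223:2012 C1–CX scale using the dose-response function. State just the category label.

C1

carbon steel: f(T) = +0.150·(T−10) [T≤10 °C] = -3.0150
  Pd branch = 1.77·Pd^0.52·e^(0.02·RH+f) = 0.4969 μm/a
  Cl⁻ term: 0.102·3.5^0.62·exp(0.033·47+0.04·-10.1) = 0.6983
  sum: 0.4969 + 0.6983 → r_corr = 1.195 μm/a
Category bounds: 0…1.3 μm/a bracket r_corr ⇒ C1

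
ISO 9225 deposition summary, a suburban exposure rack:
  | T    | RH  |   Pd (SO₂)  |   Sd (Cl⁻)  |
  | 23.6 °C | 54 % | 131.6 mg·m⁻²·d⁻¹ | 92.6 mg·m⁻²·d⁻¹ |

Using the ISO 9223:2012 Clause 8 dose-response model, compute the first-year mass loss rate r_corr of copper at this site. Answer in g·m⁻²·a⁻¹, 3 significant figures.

r_corr = 8.30 g·m⁻²·a⁻¹

copper: T>10 °C ⇒ hinge -0.080·(23.6−10) = -1.0880
  sulphur-dioxide contribution → 0.1536 μm/a
  chloride contribution → 0.773 μm/a
  total first-year rate 0.9266 μm/a
Convert to mass loss: 0.9266 μm/a × 8.96 g/cm³ = 8.303 g·m⁻²·a⁻¹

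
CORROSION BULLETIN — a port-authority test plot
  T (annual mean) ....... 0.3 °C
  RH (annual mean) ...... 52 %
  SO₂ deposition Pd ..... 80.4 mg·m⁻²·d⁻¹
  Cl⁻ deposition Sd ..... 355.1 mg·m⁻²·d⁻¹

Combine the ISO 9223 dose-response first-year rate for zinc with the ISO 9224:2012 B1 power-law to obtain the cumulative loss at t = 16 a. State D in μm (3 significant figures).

zinc: T≤10 °C ⇒ hinge +0.038·(0.3−10) = -0.3686
  Pd branch = 0.0129·Pd^0.44·e^(0.046·RH+f) = 0.6724 μm/a
  Sd branch = 0.0175·Sd^0.57·e^(0.008·RH+0.085·T) = 0.7735 μm/a
  sum: 0.6724 + 0.7735 → r_corr = 1.446 μm/a
ISO 9224: D(t) = r_corr · t^b with b = 0.813 (zinc, B1)
  D(16) = 1.446 × 16^0.813 = 1.446 × 9.527 = 13.78 μm

D(16) = 13.8 μm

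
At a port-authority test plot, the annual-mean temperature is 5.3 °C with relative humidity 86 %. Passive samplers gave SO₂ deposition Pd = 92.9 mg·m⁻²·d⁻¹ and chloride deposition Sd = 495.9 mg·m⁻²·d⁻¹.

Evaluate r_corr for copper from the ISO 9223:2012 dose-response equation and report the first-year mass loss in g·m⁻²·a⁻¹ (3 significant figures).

r_corr = 27.7 g·m⁻²·a⁻¹

copper: f(T) = +0.126·(T−10) [T≤10 °C] = -0.5922
  sulphur-dioxide contribution → 1.522 μm/a
  chloride contribution → 1.57 μm/a
  total first-year rate 3.092 μm/a
Convert to mass loss: 3.092 μm/a × 8.96 g/cm³ = 27.7 g·m⁻²·a⁻¹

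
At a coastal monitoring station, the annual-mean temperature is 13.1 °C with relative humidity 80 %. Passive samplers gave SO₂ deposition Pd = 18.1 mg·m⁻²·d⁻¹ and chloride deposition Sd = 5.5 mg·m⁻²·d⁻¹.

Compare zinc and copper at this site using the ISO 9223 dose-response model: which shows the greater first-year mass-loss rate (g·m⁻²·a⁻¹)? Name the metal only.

zinc: f(T) = -0.071·(T−10) [T>10 °C] = -0.2201
  sulphur-dioxide contribution → 1.468 μm/a
  chloride contribution → 0.267 μm/a
  total first-year rate 1.735 μm/a
  mass loss = 1.735 μm/a × 7.14 g/cm³ = 12.38 g·m⁻²·a⁻¹
copper: f(T) = -0.080·(T−10) [T>10 °C] = -0.2480
  sulphur-dioxide contribution → 0.985 μm/a
  chloride contribution → 0.5497 μm/a
  total first-year rate 1.535 μm/a
  mass loss = 1.535 μm/a × 8.96 g/cm³ = 13.75 g·m⁻²·a⁻¹
Ordering by g·m⁻²·a⁻¹: copper (13.8) > zinc (12.4)

copper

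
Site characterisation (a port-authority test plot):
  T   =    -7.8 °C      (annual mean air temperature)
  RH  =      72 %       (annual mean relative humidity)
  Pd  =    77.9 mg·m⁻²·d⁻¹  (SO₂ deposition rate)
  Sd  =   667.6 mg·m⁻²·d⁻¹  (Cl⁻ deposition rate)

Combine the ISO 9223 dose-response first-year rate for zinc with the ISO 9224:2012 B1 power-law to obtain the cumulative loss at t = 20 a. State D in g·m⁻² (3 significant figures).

zinc: T≤10 °C ⇒ hinge +0.038·(-7.8−10) = -0.6764
  Pd branch = 0.0129·Pd^0.44·e^(0.046·RH+f) = 1.223 μm/a
  Cl⁻ term: 0.0175·667.6^0.57·exp(0.008·72+0.085·-7.8) = 0.6535
  sum: 1.223 + 0.6535 → r_corr = 1.877 μm/a
Power-law: D(20) = r_corr · 20^0.813
  D(20) = 1.877 × 20^0.813 = 1.877 × 11.42 = 21.43 μm
  Mass loss = 21.43 μm × 7.14 g/cm³ = 153 g·m⁻²

D(20) = 153 g·m⁻²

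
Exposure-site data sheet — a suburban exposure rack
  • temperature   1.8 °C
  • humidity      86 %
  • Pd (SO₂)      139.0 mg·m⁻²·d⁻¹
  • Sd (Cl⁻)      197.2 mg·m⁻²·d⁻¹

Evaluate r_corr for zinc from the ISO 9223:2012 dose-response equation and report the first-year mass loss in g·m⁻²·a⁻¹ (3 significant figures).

r_corr = 36.8 g·m⁻²·a⁻¹

zinc: temperature factor f = +0.038·(-8.2) = -0.3116
  Pd branch = 0.0129·Pd^0.44·e^(0.046·RH+f) = 4.328 μm/a
  Sd branch = 0.0175·Sd^0.57·e^(0.008·RH+0.085·T) = 0.8249 μm/a
  r_corr = 4.328 + 0.8249 = 5.153 μm/a
Convert to mass loss: 5.153 μm/a × 7.14 g/cm³ = 36.79 g·m⁻²·a⁻¹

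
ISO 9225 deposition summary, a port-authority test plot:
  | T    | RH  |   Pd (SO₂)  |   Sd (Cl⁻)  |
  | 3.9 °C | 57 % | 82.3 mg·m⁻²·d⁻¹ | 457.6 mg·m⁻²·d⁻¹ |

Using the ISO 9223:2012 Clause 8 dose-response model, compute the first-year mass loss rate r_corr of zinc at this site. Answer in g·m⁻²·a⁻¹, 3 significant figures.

r_corr = 16.0 g·m⁻²·a⁻¹

zinc: temperature factor f = +0.038·(-6.1) = -0.2318
  SO₂ term: 0.0129·82.3^0.44·exp(0.046·57-0.2318) = 0.9804
  Cl⁻ term: 0.0175·457.6^0.57·exp(0.008·57+0.085·3.9) = 1.263
  r_corr = 0.9804 + 1.263 = 2.244 μm/a
Convert to mass loss: 2.244 μm/a × 7.14 g/cm³ = 16.02 g·m⁻²·a⁻¹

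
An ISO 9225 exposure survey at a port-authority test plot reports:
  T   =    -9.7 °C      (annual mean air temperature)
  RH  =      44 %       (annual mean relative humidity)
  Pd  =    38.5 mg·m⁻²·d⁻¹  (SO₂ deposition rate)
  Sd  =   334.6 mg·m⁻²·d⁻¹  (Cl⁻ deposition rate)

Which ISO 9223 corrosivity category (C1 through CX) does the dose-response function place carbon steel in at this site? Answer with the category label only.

C2

carbon steel: temperature factor f = +0.150·(-19.7) = -2.9550
  SO₂ term: 1.77·38.5^0.52·exp(0.02·44-2.9550) = 1.483
  Cl⁻ term: 0.102·334.6^0.62·exp(0.033·44+0.04·-9.7) = 10.86
  sum: 1.483 + 10.86 → r_corr = 12.35 μm/a
Category bounds: 1.3…25 μm/a bracket r_corr ⇒ C2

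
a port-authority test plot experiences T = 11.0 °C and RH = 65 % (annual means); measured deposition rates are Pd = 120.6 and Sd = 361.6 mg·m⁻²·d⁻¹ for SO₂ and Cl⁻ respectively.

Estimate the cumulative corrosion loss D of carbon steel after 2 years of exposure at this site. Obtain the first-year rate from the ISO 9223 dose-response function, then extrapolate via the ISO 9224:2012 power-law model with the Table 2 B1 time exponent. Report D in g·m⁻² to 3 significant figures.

D(2) = 1.43e+03 g·m⁻²

carbon steel: f(T) = -0.054·(T−10) [T>10 °C] = -0.0540
  sulphur-dioxide contribution → 74.37 μm/a
  chloride contribution → 52.16 μm/a
  ⇒ r_corr(carbon steel) = 126.5 μm/a
Power-law: D(2) = r_corr · 2^0.523
  D(2) = 126.5 × 2^0.523 = 126.5 × 1.437 = 181.8 μm
  Mass loss = 181.8 μm × 7.85 g/cm³ = 1427 g·m⁻²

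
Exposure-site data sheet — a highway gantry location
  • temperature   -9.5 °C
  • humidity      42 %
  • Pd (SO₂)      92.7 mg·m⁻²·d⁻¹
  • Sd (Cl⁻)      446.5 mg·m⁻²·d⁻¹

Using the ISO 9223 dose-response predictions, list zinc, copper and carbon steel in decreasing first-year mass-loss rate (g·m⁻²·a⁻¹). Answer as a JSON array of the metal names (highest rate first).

["carbon steel", "zinc", "copper"]

zinc: T≤10 °C ⇒ hinge +0.038·(-9.5−10) = -0.7410
  Pd branch = 0.0129·Pd^0.44·e^(0.046·RH+f) = 0.3114 μm/a
  Sd branch = 0.0175·Sd^0.57·e^(0.008·RH+0.085·T) = 0.3537 μm/a
  r_corr = 0.3114 + 0.3537 = 0.6651 μm/a
  mass loss = 0.6651 μm/a × 7.14 g/cm³ = 4.749 g·m⁻²·a⁻¹
copper: f(T) = +0.126·(T−10) [T≤10 °C] = -2.4570
  Pd branch = 0.0053·Pd^0.26·e^(0.059·RH+f) = 0.01757 μm/a
  Sd branch = 0.01025·Sd^0.27·e^(0.036·RH+0.049·T) = 0.1516 μm/a
  r_corr = 0.01757 + 0.1516 = 0.1692 μm/a
  mass loss = 0.1692 μm/a × 8.96 g/cm³ = 1.516 g·m⁻²·a⁻¹
carbon steel: T≤10 °C ⇒ hinge +0.150·(-9.5−10) = -2.9250
  Pd branch = 1.77·Pd^0.52·e^(0.02·RH+f) = 2.319 μm/a
  Cl⁻ term: 0.102·446.5^0.62·exp(0.033·42+0.04·-9.5) = 12.26
  r_corr = 2.319 + 12.26 = 14.58 μm/a
  mass loss = 14.58 μm/a × 7.85 g/cm³ = 114.4 g·m⁻²·a⁻¹
Ordering by g·m⁻²·a⁻¹: carbon steel (114) > zinc (4.75) > copper (1.52)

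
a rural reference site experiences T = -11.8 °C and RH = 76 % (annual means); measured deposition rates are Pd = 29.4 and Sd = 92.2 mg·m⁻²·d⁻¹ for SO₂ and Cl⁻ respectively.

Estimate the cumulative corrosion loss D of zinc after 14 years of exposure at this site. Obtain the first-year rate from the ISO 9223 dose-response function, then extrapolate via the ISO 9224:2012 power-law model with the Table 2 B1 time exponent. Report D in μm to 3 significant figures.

D(14) = 8.36 μm

zinc: f(T) = +0.038·(T−10) [T≤10 °C] = -0.8284
  sulphur-dioxide contribution → 0.8226 μm/a
  chloride contribution → 0.1554 μm/a
  total first-year rate 0.978 μm/a
ISO 9224: D(t) = r_corr · t^b with b = 0.813 (zinc, B1)
  D(14) = 0.978 × 14^0.813 = 0.978 × 8.547 = 8.359 μm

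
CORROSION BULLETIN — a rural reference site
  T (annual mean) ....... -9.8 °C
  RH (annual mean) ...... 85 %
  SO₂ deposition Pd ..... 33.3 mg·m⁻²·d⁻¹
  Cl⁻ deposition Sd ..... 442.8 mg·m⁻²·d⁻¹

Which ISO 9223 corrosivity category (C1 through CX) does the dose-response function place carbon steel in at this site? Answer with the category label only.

carbon steel: f(T) = +0.150·(T−10) [T≤10 °C] = -2.9700
  SO₂ term: 1.77·33.3^0.52·exp(0.02·85-2.9700) = 3.077
  Cl⁻ term: 0.102·442.8^0.62·exp(0.033·85+0.04·-9.8) = 49.8
  sum: 3.077 + 49.8 → r_corr = 52.87 μm/a
ISO 9223 Table 2 (carbon steel): 50 < 52.9 ≤ 80 μm/a ⇒ C4

C4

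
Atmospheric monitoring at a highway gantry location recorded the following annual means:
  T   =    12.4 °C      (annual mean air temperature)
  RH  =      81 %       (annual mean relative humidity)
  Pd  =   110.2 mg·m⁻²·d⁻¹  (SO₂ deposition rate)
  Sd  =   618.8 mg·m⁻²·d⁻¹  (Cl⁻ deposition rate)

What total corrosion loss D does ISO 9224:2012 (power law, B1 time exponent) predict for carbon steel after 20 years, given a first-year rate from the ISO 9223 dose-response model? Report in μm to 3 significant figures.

D(20) = 1.06e+03 μm

carbon steel: temperature factor f = -0.054·(2.4) = -0.1296
  sulphur-dioxide contribution → 90.61 μm/a
  chloride contribution → 130.5 μm/a
  total first-year rate 221.1 μm/a
ISO 9224: D(t) = r_corr · t^b with b = 0.523 (carbon steel, B1)
  D(20) = 221.1 × 20^0.523 = 221.1 × 4.791 = 1059 μm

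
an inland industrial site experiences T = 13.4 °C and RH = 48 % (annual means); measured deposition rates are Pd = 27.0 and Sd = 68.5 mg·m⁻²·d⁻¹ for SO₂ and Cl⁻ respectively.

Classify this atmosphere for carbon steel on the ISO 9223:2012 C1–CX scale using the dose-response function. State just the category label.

C3

carbon steel: temperature factor f = -0.054·(3.4) = -0.1836
  sulphur-dioxide contribution → 21.35 μm/a
  chloride contribution → 11.68 μm/a
  total first-year rate 33.03 μm/a
Category bounds: 25…50 μm/a bracket r_corr ⇒ C3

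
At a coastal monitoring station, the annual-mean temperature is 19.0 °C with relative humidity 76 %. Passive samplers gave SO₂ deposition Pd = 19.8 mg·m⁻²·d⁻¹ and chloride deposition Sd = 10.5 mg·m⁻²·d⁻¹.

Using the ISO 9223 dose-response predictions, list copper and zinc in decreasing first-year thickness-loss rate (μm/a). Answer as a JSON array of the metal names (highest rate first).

copper: f(T) = -0.080·(T−10) [T>10 °C] = -0.7200
  sulphur-dioxide contribution → 0.4967 μm/a
  chloride contribution → 0.7568 μm/a
  total first-year rate 1.254 μm/a
zinc: T>10 °C ⇒ hinge -0.071·(19.0−10) = -0.6390
  sulphur-dioxide contribution → 0.8354 μm/a
  chloride contribution → 0.6174 μm/a
  ⇒ r_corr(zinc) = 1.453 μm/a
Ordering by μm/a: zinc (1.45) > copper (1.25)

["zinc", "copper"]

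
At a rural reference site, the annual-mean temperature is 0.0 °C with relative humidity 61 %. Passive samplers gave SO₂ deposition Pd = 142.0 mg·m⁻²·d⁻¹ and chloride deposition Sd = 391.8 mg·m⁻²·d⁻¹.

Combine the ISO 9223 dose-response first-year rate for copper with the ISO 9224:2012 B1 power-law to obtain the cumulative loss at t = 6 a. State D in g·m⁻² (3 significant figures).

copper: f(T) = +0.126·(T−10) [T≤10 °C] = -1.2600
  Pd branch = 0.0053·Pd^0.26·e^(0.059·RH+f) = 0.1994 μm/a
  Cl⁻ term: 0.01025·391.8^0.27·exp(0.036·61+0.049·0.0) = 0.4619
  sum: 0.1994 + 0.4619 → r_corr = 0.6613 μm/a
Power-law: D(6) = r_corr · 6^0.667
  D(6) = 0.6613 × 6^0.667 = 0.6613 × 3.304 = 2.185 μm
  Mass loss = 2.185 μm × 8.96 g/cm³ = 19.58 g·m⁻²

D(6) = 19.6 g·m⁻²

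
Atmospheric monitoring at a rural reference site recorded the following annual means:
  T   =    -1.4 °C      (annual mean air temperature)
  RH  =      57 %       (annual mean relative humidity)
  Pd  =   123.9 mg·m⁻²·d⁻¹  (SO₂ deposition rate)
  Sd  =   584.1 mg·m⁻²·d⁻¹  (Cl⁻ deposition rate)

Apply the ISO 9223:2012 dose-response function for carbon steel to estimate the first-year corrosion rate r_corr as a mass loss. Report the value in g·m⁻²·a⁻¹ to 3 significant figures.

carbon steel: temperature factor f = +0.150·(-11.4) = -1.7100
  Pd branch = 1.77·Pd^0.52·e^(0.02·RH+f) = 12.27 μm/a
  Cl⁻ term: 0.102·584.1^0.62·exp(0.033·57+0.04·-1.4) = 32.84
  r_corr = 12.27 + 32.84 = 45.11 μm/a
Convert to mass loss: 45.11 μm/a × 7.85 g/cm³ = 354.1 g·m⁻²·a⁻¹

r_corr = 354 g·m⁻²·a⁻¹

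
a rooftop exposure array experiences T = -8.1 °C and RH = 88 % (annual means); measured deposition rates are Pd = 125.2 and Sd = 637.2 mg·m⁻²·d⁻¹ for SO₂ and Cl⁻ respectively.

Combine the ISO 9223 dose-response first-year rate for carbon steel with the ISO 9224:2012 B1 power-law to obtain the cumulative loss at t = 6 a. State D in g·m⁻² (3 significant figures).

carbon steel: f(T) = +0.150·(T−10) [T≤10 °C] = -2.7150
  SO₂ term: 1.77·125.2^0.52·exp(0.02·88-2.7150) = 8.394
  Sd branch = 0.102·Sd^0.62·e^(0.033·RH+0.04·T) = 73.74 μm/a
  r_corr = 8.394 + 73.74 = 82.14 μm/a
Power-law: D(6) = r_corr · 6^0.523
  D(6) = 82.14 × 6^0.523 = 82.14 × 2.553 = 209.7 μm
  Mass loss = 209.7 μm × 7.85 g/cm³ = 1646 g·m⁻²

D(6) = 1.65e+03 g·m⁻²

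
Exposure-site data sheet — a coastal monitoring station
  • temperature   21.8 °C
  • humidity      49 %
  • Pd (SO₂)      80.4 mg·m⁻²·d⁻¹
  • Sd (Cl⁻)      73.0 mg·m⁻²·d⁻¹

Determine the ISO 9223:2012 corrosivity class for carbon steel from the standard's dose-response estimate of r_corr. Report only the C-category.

C3

carbon steel: T>10 °C ⇒ hinge -0.054·(21.8−10) = -0.6372
  sulphur-dioxide contribution → 24.41 μm/a
  chloride contribution → 17.57 μm/a
  ⇒ r_corr(carbon steel) = 41.98 μm/a
42 μm/a falls in (25, 50] for carbon steel → category C3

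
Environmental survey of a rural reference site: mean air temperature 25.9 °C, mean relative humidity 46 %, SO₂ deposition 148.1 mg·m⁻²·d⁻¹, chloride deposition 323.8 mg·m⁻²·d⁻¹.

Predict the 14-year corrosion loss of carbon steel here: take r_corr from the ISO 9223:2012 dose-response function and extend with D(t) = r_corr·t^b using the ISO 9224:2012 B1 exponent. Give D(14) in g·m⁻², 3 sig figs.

carbon steel: T>10 °C ⇒ hinge -0.054·(25.9−10) = -0.8586
  SO₂ term: 1.77·148.1^0.52·exp(0.02·46-0.8586) = 25.31
  Sd branch = 0.102·Sd^0.62·e^(0.033·RH+0.04·T) = 47.22 μm/a
  sum: 25.31 + 47.22 → r_corr = 72.54 μm/a
Power-law: D(14) = r_corr · 14^0.523
  D(14) = 72.54 × 14^0.523 = 72.54 × 3.976 = 288.4 μm
  Mass loss = 288.4 μm × 7.85 g/cm³ = 2264 g·m⁻²

D(14) = 2.26e+03 g·m⁻²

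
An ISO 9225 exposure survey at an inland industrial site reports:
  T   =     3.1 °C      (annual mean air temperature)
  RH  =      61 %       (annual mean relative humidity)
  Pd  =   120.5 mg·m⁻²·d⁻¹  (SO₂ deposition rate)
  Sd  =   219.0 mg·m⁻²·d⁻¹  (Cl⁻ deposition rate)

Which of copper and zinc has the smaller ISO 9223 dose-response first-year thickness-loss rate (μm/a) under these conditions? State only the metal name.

copper

copper: temperature factor f = +0.126·(-6.9) = -0.8694
  SO₂ term: 0.0053·120.5^0.26·exp(0.059·61-0.8694) = 0.2823
  Sd branch = 0.01025·Sd^0.27·e^(0.036·RH+0.049·T) = 0.4595 μm/a
  r_corr = 0.2823 + 0.4595 = 0.7419 μm/a
zinc: T≤10 °C ⇒ hinge +0.038·(3.1−10) = -0.2622
  SO₂ term: 0.0129·120.5^0.44·exp(0.046·61-0.2622) = 1.352
  Sd branch = 0.0175·Sd^0.57·e^(0.008·RH+0.085·T) = 0.8007 μm/a
  sum: 1.352 + 0.8007 → r_corr = 2.153 μm/a
Ordering by μm/a: zinc (2.15) > copper (0.742)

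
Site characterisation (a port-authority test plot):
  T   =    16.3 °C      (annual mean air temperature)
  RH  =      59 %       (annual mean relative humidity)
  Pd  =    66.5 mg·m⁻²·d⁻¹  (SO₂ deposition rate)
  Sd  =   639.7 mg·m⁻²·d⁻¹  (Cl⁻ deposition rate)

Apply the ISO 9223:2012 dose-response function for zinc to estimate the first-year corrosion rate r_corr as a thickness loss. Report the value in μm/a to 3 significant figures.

zinc: f(T) = -0.071·(T−10) [T>10 °C] = -0.4473
  SO₂ term: 0.0129·66.5^0.44·exp(0.046·59-0.4473) = 0.7889
  Cl⁻ term: 0.0175·639.7^0.57·exp(0.008·59+0.085·16.3) = 4.458
  sum: 0.7889 + 4.458 → r_corr = 5.247 μm/a

r_corr = 5.25 μm/a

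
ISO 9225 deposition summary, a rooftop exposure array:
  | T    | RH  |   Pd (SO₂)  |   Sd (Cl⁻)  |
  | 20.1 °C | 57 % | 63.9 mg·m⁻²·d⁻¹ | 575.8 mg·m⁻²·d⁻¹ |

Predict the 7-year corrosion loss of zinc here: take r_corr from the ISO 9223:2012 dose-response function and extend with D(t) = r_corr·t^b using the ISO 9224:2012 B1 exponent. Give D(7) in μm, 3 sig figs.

zinc: f(T) = -0.071·(T−10) [T>10 °C] = -0.7171
  Pd branch = 0.0129·Pd^0.44·e^(0.046·RH+f) = 0.5399 μm/a
  Cl⁻ term: 0.0175·575.8^0.57·exp(0.008·57+0.085·20.1) = 5.707
  sum: 0.5399 + 5.707 → r_corr = 6.247 μm/a
ISO 9224: D(t) = r_corr · t^b with b = 0.813 (zinc, B1)
  D(7) = 6.247 × 7^0.813 = 6.247 × 4.865 = 30.39 μm

D(7) = 30.4 μm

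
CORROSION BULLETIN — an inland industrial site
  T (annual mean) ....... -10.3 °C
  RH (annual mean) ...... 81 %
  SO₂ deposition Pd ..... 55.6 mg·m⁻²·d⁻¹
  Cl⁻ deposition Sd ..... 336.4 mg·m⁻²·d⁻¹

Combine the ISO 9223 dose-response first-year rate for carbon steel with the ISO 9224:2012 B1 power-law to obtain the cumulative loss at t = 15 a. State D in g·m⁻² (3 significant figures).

carbon steel: temperature factor f = +0.150·(-20.3) = -3.0450
  Pd branch = 1.77·Pd^0.52·e^(0.02·RH+f) = 3.44 μm/a
  Sd branch = 0.102·Sd^0.62·e^(0.033·RH+0.04·T) = 36.07 μm/a
  r_corr = 3.44 + 36.07 = 39.51 μm/a
Power-law: D(15) = r_corr · 15^0.523
  D(15) = 39.51 × 15^0.523 = 39.51 × 4.122 = 162.9 μm
  Mass loss = 162.9 μm × 7.85 g/cm³ = 1279 g·m⁻²

D(15) = 1.28e+03 g·m⁻²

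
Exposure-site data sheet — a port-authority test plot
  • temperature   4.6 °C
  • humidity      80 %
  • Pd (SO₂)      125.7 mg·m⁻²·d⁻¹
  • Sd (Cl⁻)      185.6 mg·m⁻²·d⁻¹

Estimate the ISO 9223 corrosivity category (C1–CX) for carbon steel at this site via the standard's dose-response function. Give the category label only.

C5

carbon steel: temperature factor f = +0.150·(-5.4) = -0.8100
  sulphur-dioxide contribution → 48.16 μm/a
  chloride contribution → 43.81 μm/a
  ⇒ r_corr(carbon steel) = 91.97 μm/a
92 μm/a falls in (80, 200] for carbon steel → category C5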